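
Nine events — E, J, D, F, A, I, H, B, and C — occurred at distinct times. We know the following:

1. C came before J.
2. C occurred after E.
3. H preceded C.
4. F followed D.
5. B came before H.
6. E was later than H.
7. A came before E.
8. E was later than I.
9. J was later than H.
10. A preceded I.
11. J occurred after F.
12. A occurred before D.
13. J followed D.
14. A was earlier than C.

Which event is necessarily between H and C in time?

Tracing the constraints gives H → E → C, so E sits after H and before C.
No other event is forced both after H and before C.

E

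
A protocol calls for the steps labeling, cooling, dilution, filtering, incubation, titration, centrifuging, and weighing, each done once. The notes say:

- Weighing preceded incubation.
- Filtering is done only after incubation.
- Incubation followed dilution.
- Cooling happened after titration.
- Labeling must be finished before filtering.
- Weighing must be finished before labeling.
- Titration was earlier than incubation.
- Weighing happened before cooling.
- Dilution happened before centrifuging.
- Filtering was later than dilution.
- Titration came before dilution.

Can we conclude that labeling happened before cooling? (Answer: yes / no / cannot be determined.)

No chain of stated constraints runs from labeling to cooling, and none runs from cooling to labeling either.
So the relative order of labeling and cooling is not fixed by the given facts.

cannot be determined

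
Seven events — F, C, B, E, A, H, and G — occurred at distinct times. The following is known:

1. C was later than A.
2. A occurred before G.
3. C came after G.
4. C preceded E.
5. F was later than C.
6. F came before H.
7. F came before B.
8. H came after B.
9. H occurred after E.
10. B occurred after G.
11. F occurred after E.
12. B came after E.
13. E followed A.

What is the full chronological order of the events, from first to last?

A, G, C, E, F, B, H

The constraints fix every adjacent pair, so only one ordering works:
A → G → C → E → F → B → H.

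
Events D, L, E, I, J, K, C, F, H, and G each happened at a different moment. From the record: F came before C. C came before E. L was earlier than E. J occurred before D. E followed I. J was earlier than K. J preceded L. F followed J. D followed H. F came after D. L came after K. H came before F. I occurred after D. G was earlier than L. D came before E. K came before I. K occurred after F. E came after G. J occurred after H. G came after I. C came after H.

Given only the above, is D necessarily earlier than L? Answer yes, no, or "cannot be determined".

Chain the constraints: D → F → K → L. Each link is directly stated, so D comes before L.

yes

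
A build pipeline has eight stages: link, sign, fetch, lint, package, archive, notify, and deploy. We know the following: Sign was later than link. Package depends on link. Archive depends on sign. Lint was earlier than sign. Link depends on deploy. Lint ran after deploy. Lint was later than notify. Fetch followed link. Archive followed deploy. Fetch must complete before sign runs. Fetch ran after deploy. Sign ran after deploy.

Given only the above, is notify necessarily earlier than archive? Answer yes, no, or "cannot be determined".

yes

Chain the constraints: notify → lint → sign → archive. Each link is directly stated, so notify comes before archive.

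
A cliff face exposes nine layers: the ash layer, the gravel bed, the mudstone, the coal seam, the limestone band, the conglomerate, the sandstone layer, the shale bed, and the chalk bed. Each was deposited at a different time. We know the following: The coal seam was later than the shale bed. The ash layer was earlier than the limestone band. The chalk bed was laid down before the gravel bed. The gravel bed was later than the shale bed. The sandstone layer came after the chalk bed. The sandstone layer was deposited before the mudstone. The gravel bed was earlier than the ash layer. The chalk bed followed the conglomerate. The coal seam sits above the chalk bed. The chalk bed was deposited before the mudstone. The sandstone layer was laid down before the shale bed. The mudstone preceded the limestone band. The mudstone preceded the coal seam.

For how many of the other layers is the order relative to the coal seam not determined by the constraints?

Forced before the coal seam: the chalk bed, the conglomerate, the mudstone, the sandstone layer, and the shale bed.
That leaves the ash layer, the gravel bed, and the limestone band with no forced order relative to the coal seam — 3.

3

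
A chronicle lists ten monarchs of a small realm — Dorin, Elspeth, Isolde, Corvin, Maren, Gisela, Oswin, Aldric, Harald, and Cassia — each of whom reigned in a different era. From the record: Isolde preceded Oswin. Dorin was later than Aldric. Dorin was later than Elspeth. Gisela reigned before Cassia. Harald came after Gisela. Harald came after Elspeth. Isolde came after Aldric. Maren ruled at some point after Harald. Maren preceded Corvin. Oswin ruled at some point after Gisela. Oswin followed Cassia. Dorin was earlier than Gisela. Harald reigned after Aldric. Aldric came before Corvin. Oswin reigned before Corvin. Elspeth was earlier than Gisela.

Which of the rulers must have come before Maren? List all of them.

Directly stated before Maren: Harald.
Aldric reaches Maren via Aldric → Harald → Maren.
Dorin reaches Maren via Dorin → Gisela → Harald → Maren.
Elspeth reaches Maren via Elspeth → Harald → Maren.
Likewise Gisela reaches Maren by chaining the stated constraints.

Aldric, Dorin, Elspeth, Gisela, Harald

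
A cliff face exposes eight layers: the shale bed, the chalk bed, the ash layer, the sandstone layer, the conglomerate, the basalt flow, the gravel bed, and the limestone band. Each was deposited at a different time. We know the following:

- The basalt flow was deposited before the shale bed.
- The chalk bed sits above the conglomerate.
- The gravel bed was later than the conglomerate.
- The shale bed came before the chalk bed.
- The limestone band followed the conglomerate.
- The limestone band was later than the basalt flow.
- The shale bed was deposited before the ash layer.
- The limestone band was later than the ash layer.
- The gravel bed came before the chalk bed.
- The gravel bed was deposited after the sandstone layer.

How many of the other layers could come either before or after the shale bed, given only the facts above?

Forced before the shale bed: the basalt flow; forced after the shale bed: the ash layer, the chalk bed, and the limestone band.
That leaves the conglomerate, the gravel bed, and the sandstone layer with no forced order relative to the shale bed — 3.

3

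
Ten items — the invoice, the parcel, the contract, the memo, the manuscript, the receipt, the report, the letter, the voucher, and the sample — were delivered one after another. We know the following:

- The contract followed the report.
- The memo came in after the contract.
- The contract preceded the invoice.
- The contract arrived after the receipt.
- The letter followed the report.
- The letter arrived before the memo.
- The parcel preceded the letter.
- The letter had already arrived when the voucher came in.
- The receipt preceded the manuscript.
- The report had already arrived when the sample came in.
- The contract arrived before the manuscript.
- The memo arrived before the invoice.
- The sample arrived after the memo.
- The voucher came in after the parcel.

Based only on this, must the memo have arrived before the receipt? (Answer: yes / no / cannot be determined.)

Tracing the constraints gives the receipt → the contract → the memo, so the receipt must come before the memo.
That means the memo cannot be before the receipt.

no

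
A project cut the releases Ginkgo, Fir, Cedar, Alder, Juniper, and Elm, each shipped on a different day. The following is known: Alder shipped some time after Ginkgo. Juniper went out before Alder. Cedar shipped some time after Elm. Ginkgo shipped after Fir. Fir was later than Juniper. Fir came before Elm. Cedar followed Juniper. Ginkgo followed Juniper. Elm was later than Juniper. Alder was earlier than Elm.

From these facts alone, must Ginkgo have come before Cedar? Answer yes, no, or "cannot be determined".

yes

Chain the constraints: Ginkgo → Alder → Elm → Cedar. Each link is directly stated, so Ginkgo comes before Cedar.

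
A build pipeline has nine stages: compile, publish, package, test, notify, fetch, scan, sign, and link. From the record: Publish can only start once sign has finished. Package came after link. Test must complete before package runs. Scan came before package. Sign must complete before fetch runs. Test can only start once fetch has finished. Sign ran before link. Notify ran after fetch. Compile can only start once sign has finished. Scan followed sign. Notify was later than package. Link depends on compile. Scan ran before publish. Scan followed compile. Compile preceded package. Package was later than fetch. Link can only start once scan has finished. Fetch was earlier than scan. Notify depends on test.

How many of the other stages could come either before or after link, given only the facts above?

Forced before link: compile, fetch, scan, and sign; forced after link: notify and package.
That leaves publish and test with no forced order relative to link — 2.

2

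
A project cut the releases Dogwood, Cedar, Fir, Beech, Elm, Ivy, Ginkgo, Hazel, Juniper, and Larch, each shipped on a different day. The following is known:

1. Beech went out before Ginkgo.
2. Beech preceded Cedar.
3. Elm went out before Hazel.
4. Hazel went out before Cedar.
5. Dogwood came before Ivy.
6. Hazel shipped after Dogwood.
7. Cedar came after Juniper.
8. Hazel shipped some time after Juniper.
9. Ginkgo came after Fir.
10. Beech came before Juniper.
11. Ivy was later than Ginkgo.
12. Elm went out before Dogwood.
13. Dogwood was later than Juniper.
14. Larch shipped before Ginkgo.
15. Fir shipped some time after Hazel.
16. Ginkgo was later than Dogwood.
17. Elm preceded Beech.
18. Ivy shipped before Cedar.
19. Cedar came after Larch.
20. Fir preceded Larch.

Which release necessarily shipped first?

Elm

Elm has a chain of constraints placing it before every other release, so Elm must be first.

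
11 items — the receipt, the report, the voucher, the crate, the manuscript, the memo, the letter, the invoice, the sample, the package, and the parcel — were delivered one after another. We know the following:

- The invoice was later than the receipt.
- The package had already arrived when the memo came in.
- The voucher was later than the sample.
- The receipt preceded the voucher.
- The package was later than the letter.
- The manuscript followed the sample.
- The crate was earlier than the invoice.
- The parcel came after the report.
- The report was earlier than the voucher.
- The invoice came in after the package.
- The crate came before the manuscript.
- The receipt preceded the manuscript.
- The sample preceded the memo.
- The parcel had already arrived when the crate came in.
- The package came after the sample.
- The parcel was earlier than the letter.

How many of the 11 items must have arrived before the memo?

Directly stated before the memo: the package and the sample.
The letter reaches the memo via the letter → the package → the memo.
The parcel reaches the memo via the parcel → the letter → the package → the memo.
The report reaches the memo via the report → the parcel → the letter → the package → the memo.
No chain forces the invoice (or any of the others) ahead of the memo.
That's the letter, the package, the parcel, the report, and the sample — 5 in all.

5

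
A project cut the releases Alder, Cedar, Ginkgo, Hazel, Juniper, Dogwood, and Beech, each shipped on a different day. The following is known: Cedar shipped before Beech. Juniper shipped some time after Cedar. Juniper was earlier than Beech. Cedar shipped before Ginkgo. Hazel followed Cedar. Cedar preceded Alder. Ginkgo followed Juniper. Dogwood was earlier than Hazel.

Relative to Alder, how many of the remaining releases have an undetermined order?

5

Forced before Alder: Cedar.
That leaves Beech, Dogwood, Ginkgo, Hazel, and Juniper with no forced order relative to Alder — 5.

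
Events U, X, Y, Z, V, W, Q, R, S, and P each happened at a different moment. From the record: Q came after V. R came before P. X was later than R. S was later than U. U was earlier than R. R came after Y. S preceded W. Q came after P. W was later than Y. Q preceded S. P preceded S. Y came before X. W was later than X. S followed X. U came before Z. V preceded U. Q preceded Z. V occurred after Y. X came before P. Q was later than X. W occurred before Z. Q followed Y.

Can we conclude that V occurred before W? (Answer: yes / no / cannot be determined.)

yes

Chain the constraints: V → U → S → W. Each link is directly stated, so V comes before W.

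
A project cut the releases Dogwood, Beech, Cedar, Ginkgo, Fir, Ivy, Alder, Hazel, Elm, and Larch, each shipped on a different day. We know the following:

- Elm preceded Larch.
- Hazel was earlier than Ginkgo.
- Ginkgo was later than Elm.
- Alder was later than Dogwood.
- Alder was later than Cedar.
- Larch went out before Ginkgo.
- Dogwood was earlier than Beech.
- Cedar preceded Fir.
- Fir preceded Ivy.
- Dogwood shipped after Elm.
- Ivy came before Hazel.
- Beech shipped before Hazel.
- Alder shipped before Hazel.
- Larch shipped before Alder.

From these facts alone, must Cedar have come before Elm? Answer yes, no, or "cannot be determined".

No chain of stated constraints runs from Cedar to Elm, and none runs from Elm to Cedar either.
So the relative order of Cedar and Elm is not fixed by the given facts.

cannot be determined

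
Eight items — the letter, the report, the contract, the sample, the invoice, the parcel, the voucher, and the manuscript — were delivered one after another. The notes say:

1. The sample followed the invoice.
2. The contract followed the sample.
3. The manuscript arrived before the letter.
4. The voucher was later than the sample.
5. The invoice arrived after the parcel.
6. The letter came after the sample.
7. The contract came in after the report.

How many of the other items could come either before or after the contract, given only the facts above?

3

Forced before the contract: the invoice, the parcel, the report, and the sample.
That leaves the letter, the manuscript, and the voucher with no forced order relative to the contract — 3.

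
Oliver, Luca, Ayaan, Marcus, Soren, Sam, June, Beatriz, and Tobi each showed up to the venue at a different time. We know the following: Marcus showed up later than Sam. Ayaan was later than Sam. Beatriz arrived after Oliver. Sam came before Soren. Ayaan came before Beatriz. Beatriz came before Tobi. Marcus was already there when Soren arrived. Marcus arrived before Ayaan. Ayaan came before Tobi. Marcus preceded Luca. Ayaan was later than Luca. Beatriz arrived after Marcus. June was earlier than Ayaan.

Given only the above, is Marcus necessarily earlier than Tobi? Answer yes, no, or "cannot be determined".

yes

Chain the constraints: Marcus → Ayaan → Tobi. Each link is directly stated, so Marcus comes before Tobi.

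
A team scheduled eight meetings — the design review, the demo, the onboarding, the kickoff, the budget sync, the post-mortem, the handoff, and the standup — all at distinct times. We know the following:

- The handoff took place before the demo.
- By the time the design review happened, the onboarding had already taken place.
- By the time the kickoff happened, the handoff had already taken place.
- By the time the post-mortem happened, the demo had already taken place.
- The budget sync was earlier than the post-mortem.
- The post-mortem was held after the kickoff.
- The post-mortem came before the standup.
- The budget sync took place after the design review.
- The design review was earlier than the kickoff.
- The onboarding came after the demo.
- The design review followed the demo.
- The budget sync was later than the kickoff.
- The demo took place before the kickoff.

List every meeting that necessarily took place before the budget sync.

the demo, the design review, the handoff, the kickoff, the onboarding

Directly stated before the budget sync: the design review and the kickoff.
The demo reaches the budget sync via the demo → the design review → the budget sync.
The handoff reaches the budget sync via the handoff → the kickoff → the budget sync.
The onboarding reaches the budget sync via the onboarding → the design review → the budget sync.
No chain forces the post-mortem (or any of the others) ahead of the budget sync.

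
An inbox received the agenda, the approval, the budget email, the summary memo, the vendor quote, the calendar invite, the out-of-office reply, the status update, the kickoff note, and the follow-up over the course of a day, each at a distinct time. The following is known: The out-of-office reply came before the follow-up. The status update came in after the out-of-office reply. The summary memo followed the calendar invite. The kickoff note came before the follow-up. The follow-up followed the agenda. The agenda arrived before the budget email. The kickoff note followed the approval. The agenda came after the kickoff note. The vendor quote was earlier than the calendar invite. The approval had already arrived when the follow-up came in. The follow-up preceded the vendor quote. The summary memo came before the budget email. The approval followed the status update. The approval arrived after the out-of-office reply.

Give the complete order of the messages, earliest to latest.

The constraints fix every adjacent pair, so only one ordering works:
the out-of-office reply → the status update → the approval → the kickoff note → the agenda → the follow-up → the vendor quote → the calendar invite → the summary memo → the budget email.

the out-of-office reply, the status update, the approval, the kickoff note, the agenda, the follow-up, the vendor quote, the calendar invite, the summary memo, the budget email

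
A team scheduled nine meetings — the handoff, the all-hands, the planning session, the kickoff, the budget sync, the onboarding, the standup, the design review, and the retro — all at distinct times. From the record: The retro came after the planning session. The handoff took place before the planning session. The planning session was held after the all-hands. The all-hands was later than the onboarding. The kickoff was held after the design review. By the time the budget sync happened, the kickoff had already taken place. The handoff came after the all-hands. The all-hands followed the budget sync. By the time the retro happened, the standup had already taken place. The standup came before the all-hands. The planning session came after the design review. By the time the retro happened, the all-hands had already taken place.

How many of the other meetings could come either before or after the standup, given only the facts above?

Forced after the standup: the all-hands, the handoff, the planning session, and the retro.
That leaves the budget sync, the design review, the kickoff, and the onboarding with no forced order relative to the standup — 4.

4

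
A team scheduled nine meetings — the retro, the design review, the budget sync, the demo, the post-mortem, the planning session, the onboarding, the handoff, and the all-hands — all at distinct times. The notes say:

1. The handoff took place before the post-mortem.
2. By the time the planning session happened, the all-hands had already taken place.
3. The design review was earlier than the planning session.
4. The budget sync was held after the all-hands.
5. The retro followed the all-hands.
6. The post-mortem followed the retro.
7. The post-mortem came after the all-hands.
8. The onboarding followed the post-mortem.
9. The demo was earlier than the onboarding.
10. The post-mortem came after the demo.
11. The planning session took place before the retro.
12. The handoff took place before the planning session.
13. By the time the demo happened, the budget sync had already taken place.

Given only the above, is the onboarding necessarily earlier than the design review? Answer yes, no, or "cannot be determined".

Tracing the constraints gives the design review → the planning session → the retro → the post-mortem → the onboarding, so the design review must come before the onboarding.
That means the onboarding cannot be before the design review.

no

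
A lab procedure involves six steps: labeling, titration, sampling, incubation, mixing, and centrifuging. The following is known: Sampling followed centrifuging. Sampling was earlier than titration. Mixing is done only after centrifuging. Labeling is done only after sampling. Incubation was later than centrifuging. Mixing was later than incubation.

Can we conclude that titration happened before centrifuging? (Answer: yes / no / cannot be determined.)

Tracing the constraints gives centrifuging → sampling → titration, so centrifuging must come before titration.
That means titration cannot be before centrifuging.

no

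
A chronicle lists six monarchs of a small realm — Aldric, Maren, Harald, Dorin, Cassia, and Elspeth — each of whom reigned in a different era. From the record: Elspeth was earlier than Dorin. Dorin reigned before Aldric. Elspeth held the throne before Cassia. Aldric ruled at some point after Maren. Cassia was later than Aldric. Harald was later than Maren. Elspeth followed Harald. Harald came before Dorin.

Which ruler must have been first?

Maren

Maren has a chain of constraints placing them before every other ruler, so Maren must be first.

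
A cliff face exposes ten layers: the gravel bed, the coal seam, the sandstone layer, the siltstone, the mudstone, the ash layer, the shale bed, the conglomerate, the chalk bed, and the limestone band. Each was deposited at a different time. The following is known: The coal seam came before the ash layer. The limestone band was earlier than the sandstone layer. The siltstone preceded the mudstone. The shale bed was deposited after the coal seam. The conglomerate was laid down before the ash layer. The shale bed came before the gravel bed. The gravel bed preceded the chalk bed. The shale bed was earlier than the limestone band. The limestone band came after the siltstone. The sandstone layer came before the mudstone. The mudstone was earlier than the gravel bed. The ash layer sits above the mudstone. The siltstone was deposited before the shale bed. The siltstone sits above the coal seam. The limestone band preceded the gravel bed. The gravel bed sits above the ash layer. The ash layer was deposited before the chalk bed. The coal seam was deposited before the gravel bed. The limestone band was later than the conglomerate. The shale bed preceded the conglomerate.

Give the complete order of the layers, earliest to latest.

the coal seam, the siltstone, the shale bed, the conglomerate, the limestone band, the sandstone layer, the mudstone, the ash layer, the gravel bed, the chalk bed

The constraints fix every adjacent pair, so only one ordering works:
the coal seam → the siltstone → the shale bed → the conglomerate → the limestone band → the sandstone layer → the mudstone → the ash layer → the gravel bed → the chalk bed.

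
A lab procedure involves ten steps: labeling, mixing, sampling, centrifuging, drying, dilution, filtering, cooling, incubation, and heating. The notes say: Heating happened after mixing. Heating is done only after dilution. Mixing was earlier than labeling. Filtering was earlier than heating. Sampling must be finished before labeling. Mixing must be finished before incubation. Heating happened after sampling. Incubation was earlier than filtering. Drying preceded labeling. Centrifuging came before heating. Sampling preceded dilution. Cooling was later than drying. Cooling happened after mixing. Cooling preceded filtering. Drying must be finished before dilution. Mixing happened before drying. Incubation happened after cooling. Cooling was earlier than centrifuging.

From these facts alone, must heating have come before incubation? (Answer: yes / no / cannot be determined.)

Tracing the constraints gives incubation → filtering → heating, so incubation must come before heating.
That means heating cannot be before incubation.

no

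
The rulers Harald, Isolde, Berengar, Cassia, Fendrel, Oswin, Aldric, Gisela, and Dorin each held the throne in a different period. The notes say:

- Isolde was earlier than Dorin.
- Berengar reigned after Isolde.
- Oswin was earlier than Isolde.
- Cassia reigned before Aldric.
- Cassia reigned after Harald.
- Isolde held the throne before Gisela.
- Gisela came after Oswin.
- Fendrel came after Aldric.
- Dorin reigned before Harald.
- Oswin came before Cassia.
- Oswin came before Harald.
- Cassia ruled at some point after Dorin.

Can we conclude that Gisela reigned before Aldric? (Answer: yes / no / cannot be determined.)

cannot be determined

No chain of stated constraints runs from Gisela to Aldric, and none runs from Aldric to Gisela either.
So the relative order of Gisela and Aldric is not fixed by the given facts.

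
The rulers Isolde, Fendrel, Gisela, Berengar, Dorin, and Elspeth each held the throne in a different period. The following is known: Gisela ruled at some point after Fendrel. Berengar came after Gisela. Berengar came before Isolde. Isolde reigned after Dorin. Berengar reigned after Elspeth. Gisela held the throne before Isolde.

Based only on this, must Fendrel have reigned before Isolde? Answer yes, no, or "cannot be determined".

yes

Chain the constraints: Fendrel → Gisela → Isolde. Each link is directly stated, so Fendrel comes before Isolde.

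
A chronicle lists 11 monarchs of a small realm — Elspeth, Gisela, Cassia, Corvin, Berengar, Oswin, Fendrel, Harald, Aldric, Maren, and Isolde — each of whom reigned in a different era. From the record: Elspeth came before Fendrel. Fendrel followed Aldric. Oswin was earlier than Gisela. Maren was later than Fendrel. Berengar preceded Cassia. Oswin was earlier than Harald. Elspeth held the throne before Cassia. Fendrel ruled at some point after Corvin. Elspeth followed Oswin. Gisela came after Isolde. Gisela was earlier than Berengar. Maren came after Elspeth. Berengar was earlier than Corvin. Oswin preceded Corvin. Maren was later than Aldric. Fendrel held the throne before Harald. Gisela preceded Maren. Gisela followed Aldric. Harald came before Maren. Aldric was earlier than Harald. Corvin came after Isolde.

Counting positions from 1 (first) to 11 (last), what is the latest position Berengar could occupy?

6

Berengar must come before Cassia, Corvin, Fendrel, Harald, and Maren — 5 rulers forced after them.
Everything else can be placed before Berengar in some valid order, so Berengar can sit as late as position 11 − 5 = 6.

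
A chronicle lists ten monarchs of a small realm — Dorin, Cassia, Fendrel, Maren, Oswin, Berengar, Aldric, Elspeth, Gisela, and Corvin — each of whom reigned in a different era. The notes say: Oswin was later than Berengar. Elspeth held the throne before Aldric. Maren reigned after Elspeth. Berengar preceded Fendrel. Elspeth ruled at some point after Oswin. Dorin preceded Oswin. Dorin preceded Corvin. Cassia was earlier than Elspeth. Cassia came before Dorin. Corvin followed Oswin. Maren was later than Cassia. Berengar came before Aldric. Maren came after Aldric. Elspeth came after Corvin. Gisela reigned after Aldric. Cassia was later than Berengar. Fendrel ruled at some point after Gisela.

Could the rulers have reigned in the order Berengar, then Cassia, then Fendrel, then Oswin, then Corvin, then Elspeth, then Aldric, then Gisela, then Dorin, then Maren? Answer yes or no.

no

The constraints require Dorin before Corvin, but in the proposed sequence Corvin appears ahead of Dorin. That one violation is enough.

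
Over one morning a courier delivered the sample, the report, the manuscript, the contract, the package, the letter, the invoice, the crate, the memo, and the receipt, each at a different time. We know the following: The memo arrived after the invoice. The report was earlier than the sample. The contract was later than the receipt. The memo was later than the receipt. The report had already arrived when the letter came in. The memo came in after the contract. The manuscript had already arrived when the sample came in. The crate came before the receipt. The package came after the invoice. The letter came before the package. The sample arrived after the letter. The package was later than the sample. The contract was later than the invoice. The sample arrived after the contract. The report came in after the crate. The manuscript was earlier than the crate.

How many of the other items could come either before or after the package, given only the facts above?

1

Forced before the package: the contract, the crate, the invoice, the letter, the manuscript, the receipt, the report, and the sample.
That leaves the memo with no forced order relative to the package — 1.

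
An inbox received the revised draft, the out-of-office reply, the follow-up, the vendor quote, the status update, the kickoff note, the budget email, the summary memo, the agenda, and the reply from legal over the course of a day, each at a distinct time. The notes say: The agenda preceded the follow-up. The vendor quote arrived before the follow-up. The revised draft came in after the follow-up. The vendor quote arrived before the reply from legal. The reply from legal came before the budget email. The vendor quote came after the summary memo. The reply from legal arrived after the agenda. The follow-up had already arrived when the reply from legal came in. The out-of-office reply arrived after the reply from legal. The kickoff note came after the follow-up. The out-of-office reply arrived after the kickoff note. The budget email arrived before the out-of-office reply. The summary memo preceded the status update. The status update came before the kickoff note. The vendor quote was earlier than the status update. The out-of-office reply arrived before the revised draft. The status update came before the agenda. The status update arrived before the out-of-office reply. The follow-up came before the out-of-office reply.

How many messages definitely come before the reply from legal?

Directly stated before the reply from legal: the agenda, the follow-up, and the vendor quote.
The status update reaches the reply from legal via the status update → the agenda → the reply from legal.
The summary memo reaches the reply from legal via the summary memo → the vendor quote → the reply from legal.
That's the agenda, the follow-up, the status update, the summary memo, and the vendor quote — 5 in all.

5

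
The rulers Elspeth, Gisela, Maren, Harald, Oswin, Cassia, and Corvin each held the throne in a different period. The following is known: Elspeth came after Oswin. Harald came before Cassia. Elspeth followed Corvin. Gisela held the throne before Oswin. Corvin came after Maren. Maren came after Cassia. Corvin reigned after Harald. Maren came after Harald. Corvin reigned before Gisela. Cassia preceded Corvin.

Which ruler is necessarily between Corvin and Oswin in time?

Tracing the constraints gives Corvin → Gisela → Oswin, so Gisela sits after Corvin and before Oswin.
No other ruler is forced both after Corvin and before Oswin.

Gisela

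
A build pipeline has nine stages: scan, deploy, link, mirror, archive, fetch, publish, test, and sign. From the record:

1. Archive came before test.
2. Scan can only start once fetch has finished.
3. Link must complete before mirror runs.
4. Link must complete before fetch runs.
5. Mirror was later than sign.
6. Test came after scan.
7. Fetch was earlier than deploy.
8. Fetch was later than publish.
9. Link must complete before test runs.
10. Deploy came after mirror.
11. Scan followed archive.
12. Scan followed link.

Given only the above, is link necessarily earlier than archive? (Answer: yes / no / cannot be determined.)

No chain of stated constraints runs from link to archive, and none runs from archive to link either.
So the relative order of link and archive is not fixed by the given facts.

cannot be determined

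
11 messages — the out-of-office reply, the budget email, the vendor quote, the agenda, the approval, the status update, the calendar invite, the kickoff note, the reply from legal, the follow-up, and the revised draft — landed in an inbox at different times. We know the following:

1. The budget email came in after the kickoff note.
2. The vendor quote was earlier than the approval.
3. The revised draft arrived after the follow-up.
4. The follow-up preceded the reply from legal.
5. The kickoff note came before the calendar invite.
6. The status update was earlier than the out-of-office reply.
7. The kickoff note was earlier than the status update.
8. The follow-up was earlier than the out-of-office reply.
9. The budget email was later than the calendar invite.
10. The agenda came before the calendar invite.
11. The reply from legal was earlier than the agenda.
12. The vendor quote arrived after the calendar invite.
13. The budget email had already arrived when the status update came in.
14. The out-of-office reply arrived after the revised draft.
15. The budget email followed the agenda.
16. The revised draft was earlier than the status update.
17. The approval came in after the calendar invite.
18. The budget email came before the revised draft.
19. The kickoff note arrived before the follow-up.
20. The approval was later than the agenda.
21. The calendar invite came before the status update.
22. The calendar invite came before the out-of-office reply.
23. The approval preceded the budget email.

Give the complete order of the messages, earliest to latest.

The constraints fix every adjacent pair, so only one ordering works:
the kickoff note → the follow-up → the reply from legal → the agenda → the calendar invite → the vendor quote → the approval → the budget email → the revised draft → the status update → the out-of-office reply.

the kickoff note, the follow-up, the reply from legal, the agenda, the calendar invite, the vendor quote, the approval, the budget email, the revised draft, the status update, the out-of-office reply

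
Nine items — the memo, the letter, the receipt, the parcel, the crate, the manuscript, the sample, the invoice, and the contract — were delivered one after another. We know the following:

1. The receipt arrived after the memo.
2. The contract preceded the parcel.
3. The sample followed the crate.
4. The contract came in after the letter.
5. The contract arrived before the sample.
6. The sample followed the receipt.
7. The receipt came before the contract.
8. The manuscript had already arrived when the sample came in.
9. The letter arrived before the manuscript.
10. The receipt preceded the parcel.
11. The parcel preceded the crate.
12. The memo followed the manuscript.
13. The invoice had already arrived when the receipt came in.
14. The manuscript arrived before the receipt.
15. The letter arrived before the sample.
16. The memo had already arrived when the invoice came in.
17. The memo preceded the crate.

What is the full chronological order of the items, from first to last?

The constraints fix every adjacent pair, so only one ordering works:
the letter → the manuscript → the memo → the invoice → the receipt → the contract → the parcel → the crate → the sample.

the letter, the manuscript, the memo, the invoice, the receipt, the contract, the parcel, the crate, the sample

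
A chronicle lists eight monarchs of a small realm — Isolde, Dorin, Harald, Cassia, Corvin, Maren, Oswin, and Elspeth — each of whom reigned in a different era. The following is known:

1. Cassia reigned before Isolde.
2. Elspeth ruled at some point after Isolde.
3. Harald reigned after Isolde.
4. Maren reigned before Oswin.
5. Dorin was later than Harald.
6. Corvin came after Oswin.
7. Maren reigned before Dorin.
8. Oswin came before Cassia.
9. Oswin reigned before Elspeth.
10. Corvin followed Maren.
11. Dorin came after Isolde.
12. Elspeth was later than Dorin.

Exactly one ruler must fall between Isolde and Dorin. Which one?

Tracing the constraints gives Isolde → Harald → Dorin, so Harald sits after Isolde and before Dorin.
No other ruler is forced both after Isolde and before Dorin.

Harald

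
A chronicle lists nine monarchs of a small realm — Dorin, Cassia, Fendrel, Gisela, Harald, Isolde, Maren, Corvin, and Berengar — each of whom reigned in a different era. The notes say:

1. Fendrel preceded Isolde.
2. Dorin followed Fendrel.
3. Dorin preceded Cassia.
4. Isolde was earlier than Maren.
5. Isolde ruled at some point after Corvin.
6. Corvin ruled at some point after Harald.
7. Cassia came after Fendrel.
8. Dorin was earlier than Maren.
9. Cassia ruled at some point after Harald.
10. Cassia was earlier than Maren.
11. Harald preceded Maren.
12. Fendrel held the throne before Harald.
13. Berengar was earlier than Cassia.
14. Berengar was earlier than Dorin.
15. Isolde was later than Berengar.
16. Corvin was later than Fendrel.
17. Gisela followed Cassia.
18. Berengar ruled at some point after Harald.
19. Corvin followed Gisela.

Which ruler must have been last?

Every other ruler has a chain of constraints placing them before Maren, so Maren is last.

Maren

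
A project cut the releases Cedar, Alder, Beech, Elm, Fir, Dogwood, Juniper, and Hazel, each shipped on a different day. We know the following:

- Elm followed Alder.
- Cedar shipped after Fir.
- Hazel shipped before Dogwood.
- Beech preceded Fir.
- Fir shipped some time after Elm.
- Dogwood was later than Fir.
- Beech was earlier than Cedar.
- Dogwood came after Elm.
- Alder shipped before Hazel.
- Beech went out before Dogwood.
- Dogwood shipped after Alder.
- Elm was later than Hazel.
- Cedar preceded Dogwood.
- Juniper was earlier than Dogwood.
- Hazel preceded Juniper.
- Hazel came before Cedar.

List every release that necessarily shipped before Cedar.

Directly stated before Cedar: Beech, Fir, and Hazel.
Alder reaches Cedar via Alder → Hazel → Cedar.
Elm reaches Cedar via Elm → Fir → Cedar.
No chain forces Dogwood (or any of the others) ahead of Cedar.

Alder, Beech, Elm, Fir, Hazel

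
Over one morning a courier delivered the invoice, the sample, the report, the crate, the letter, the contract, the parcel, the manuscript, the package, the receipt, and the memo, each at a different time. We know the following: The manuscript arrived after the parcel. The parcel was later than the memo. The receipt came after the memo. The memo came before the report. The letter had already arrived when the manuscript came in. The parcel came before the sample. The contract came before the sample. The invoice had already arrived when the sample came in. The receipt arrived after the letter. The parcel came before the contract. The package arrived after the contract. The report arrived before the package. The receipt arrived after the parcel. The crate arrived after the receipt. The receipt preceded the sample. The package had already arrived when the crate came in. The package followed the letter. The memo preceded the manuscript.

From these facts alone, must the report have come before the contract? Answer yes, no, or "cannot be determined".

cannot be determined

No chain of stated constraints runs from the report to the contract, and none runs from the contract to the report either.
So the relative order of the report and the contract is not fixed by the given facts.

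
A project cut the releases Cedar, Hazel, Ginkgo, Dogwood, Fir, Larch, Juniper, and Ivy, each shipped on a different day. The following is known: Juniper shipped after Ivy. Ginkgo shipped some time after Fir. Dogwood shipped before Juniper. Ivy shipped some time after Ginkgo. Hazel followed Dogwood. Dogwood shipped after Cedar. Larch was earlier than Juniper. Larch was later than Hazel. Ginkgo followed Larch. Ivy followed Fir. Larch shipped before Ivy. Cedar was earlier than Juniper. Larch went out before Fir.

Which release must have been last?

Every other release has a chain of constraints placing it before Juniper, so Juniper is last.

Juniper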